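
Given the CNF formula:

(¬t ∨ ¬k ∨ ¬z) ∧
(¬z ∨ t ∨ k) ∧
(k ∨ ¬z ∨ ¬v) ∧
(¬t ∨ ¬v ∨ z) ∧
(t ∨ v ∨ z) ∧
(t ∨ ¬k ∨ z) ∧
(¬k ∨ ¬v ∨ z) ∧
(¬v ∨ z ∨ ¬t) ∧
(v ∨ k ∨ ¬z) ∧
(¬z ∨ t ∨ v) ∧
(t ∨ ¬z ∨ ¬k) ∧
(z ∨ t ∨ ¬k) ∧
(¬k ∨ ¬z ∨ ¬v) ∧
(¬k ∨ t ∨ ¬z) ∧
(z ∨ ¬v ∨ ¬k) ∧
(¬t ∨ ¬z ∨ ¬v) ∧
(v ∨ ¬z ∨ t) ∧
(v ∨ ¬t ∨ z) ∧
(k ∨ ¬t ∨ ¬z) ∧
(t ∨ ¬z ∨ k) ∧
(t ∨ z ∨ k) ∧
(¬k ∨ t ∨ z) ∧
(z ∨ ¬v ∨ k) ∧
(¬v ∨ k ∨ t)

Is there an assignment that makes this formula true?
No

No, the formula is not satisfiable.

No assignment of truth values to the variables can make all 24 clauses true simultaneously.

The formula is UNSAT (unsatisfiable).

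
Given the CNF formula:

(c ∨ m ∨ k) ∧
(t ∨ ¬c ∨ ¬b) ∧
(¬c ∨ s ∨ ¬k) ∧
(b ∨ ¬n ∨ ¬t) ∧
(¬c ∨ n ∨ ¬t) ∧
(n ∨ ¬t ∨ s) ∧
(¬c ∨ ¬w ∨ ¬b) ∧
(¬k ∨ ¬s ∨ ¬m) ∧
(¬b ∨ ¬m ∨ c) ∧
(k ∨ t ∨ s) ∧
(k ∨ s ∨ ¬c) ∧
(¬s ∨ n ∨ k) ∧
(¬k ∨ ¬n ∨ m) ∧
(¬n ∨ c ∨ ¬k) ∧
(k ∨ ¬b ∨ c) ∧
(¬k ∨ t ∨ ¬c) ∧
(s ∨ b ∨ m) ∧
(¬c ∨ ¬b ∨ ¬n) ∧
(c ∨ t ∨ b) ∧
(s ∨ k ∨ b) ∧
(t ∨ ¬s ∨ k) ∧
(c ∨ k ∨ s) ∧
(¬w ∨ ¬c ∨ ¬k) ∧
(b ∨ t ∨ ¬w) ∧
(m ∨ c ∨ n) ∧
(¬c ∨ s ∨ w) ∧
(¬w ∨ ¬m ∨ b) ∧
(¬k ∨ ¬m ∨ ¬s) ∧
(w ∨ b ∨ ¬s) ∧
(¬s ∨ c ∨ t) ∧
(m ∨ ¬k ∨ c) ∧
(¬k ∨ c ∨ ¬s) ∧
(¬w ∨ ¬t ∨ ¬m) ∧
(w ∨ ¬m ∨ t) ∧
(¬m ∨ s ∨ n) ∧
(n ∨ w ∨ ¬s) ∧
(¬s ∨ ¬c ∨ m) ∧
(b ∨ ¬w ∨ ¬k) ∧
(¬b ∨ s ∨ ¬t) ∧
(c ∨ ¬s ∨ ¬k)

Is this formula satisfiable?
No

No, the formula is not satisfiable.

No assignment of truth values to the variables can make all 40 clauses true simultaneously.

The formula is UNSAT (unsatisfiable).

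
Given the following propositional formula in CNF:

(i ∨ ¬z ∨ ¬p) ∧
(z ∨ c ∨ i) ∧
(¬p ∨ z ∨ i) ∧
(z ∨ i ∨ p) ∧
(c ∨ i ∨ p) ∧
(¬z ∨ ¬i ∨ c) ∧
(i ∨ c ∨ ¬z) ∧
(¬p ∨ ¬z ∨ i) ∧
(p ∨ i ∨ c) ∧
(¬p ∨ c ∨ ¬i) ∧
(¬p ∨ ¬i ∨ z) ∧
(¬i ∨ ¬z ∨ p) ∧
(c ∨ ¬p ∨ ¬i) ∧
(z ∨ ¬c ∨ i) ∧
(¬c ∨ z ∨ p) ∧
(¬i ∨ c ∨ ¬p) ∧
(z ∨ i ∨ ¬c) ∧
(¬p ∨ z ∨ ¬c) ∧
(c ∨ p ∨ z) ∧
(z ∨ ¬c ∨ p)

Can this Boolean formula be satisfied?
Yes

Yes, the formula is satisfiable.

One satisfying assignment is: c=True, i=False, z=True, p=False

Verification: With this assignment, all 20 clauses evaluate to true.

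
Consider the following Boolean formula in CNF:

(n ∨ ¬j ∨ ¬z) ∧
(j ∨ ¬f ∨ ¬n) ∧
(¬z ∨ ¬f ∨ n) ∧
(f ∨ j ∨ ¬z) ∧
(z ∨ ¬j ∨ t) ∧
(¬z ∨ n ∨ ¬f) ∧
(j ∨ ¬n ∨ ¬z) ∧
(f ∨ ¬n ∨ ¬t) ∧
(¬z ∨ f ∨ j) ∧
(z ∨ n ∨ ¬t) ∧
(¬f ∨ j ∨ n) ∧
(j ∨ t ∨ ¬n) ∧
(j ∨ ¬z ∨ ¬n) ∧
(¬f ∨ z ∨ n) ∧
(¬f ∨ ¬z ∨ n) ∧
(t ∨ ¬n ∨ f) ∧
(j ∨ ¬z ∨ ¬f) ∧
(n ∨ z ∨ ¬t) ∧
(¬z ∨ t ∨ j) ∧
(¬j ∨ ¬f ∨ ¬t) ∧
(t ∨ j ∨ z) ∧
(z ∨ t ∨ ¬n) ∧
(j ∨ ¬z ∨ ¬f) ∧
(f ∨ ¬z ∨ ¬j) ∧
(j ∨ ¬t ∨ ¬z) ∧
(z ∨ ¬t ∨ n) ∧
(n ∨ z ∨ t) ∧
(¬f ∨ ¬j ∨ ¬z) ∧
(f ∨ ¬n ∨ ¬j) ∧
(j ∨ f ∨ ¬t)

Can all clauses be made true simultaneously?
No

No, the formula is not satisfiable.

No assignment of truth values to the variables can make all 30 clauses true simultaneously.

The formula is UNSAT (unsatisfiable).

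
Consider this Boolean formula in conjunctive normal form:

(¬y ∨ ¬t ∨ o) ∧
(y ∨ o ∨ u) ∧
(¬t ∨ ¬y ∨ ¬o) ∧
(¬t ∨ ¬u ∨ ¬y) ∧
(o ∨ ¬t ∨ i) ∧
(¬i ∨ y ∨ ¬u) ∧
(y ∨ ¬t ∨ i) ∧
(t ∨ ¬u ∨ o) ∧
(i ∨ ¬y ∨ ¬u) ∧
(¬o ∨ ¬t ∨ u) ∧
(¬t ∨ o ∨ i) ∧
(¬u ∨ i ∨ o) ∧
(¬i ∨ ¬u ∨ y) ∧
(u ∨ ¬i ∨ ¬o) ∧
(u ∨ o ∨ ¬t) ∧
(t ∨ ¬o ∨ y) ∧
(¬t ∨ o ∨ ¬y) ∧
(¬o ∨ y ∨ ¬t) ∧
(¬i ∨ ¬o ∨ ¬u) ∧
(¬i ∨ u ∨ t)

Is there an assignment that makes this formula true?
Yes

Yes, the formula is satisfiable.

One satisfying assignment is: o=False, i=False, y=True, u=False, t=False

Verification: With this assignment, all 20 clauses evaluate to true.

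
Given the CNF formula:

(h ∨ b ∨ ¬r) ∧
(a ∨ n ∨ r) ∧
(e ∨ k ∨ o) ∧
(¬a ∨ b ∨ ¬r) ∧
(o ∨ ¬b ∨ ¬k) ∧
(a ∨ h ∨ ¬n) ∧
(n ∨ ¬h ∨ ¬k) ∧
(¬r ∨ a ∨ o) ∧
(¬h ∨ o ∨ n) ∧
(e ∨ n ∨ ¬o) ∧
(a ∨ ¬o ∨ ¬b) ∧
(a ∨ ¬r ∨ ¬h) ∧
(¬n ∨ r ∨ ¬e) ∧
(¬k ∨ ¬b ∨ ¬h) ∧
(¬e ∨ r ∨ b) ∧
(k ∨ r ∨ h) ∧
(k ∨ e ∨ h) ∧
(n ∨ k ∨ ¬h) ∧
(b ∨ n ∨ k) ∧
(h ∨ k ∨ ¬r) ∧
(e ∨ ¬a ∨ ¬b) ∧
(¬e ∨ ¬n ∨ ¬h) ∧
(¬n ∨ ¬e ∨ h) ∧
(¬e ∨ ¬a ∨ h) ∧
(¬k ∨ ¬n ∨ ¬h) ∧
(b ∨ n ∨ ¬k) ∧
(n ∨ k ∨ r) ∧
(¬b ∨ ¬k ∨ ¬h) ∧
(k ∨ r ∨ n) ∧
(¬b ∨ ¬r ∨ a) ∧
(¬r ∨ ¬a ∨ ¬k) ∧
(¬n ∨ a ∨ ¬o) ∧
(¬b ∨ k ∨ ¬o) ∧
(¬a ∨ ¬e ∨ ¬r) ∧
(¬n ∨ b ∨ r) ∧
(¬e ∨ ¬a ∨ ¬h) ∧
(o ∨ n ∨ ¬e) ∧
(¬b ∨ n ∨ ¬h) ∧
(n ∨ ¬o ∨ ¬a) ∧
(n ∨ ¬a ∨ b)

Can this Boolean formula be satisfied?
No

No, the formula is not satisfiable.

No assignment of truth values to the variables can make all 40 clauses true simultaneously.

The formula is UNSAT (unsatisfiable).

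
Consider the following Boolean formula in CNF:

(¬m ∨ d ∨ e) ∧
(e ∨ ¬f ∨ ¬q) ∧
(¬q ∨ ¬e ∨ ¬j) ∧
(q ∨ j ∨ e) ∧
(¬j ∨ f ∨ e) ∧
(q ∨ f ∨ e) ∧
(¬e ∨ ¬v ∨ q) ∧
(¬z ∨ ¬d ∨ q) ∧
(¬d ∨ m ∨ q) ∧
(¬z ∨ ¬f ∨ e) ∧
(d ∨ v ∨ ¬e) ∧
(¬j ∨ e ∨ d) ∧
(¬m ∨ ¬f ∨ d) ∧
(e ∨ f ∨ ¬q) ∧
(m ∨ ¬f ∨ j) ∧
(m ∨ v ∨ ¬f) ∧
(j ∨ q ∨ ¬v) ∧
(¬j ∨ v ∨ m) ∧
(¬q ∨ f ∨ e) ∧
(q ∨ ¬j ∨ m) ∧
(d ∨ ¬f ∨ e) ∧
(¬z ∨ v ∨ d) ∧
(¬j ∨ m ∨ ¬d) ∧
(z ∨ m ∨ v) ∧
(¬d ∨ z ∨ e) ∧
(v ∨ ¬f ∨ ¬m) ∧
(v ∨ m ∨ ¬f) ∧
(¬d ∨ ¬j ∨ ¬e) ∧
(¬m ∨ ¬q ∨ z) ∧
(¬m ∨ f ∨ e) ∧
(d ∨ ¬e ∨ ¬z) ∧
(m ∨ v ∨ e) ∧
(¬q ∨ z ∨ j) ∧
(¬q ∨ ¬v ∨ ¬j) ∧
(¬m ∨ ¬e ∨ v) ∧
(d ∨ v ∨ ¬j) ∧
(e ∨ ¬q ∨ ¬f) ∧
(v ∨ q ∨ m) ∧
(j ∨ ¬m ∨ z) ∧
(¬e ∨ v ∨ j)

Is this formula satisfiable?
Yes

Yes, the formula is satisfiable.

One satisfying assignment is: d=True, f=False, e=True, m=False, j=False, z=True, v=True, q=True

Verification: With this assignment, all 40 clauses evaluate to true.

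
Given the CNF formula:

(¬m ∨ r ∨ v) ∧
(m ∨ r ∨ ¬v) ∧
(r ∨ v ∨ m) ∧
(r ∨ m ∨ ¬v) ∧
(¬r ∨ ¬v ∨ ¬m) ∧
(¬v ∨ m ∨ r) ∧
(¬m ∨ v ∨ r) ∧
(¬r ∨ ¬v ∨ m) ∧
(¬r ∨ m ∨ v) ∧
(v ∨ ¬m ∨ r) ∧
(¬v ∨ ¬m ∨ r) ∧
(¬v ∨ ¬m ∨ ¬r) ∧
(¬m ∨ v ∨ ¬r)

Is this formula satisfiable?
No

No, the formula is not satisfiable.

No assignment of truth values to the variables can make all 13 clauses true simultaneously.

The formula is UNSAT (unsatisfiable).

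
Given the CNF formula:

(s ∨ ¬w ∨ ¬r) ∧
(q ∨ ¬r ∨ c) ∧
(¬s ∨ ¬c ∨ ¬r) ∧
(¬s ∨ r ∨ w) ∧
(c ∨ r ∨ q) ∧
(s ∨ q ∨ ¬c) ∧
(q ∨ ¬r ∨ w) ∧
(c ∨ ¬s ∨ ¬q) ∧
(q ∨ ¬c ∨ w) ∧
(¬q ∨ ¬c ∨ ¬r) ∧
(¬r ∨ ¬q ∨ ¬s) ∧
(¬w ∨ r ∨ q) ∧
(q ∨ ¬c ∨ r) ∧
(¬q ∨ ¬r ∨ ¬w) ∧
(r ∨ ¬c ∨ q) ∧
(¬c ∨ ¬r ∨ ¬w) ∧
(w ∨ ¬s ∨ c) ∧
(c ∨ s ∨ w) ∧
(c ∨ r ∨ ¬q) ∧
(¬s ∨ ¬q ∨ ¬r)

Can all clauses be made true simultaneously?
Yes

Yes, the formula is satisfiable.

One satisfying assignment is: s=False, r=False, c=True, q=True, w=False

Verification: With this assignment, all 20 clauses evaluate to true.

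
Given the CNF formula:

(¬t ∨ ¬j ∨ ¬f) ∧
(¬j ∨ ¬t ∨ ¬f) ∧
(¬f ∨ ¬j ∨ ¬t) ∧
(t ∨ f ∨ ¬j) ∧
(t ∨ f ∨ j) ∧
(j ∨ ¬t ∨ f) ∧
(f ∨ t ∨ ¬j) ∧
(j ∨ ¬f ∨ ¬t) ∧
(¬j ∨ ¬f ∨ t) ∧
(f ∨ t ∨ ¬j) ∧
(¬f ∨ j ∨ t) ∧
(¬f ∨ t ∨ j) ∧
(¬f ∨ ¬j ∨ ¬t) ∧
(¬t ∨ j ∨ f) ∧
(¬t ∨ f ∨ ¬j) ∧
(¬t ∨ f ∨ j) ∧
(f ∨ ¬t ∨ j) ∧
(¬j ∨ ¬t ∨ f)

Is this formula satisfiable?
No

No, the formula is not satisfiable.

No assignment of truth values to the variables can make all 18 clauses true simultaneously.

The formula is UNSAT (unsatisfiable).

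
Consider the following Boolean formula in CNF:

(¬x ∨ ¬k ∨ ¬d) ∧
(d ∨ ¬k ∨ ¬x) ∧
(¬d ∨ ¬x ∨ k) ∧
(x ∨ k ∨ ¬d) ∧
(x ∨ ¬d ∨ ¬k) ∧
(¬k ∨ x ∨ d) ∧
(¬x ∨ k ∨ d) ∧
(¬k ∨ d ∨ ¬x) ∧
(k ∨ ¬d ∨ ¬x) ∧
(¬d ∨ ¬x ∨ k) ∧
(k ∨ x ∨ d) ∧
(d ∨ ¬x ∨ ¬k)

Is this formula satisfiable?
No

No, the formula is not satisfiable.

No assignment of truth values to the variables can make all 12 clauses true simultaneously.

The formula is UNSAT (unsatisfiable).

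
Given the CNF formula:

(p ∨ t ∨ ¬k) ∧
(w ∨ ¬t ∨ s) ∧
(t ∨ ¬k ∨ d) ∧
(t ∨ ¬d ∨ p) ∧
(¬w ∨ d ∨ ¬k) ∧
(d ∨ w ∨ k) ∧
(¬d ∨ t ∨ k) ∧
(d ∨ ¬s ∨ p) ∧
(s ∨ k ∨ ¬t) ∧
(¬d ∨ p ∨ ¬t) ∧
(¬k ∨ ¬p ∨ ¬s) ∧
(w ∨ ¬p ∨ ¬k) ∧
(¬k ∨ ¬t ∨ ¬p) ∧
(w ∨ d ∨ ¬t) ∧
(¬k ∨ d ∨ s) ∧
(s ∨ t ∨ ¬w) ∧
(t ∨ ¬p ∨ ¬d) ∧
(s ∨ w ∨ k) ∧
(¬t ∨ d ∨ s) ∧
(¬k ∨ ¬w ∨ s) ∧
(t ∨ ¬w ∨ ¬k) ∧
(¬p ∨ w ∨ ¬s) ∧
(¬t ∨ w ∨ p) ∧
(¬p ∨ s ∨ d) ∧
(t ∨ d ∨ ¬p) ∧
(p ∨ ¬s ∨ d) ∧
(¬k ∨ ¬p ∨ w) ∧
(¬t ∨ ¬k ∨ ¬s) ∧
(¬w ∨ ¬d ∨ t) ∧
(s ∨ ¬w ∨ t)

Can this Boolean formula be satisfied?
Yes

Yes, the formula is satisfiable.

One satisfying assignment is: t=True, s=True, p=True, k=False, d=False, w=True

Verification: With this assignment, all 30 clauses evaluate to true.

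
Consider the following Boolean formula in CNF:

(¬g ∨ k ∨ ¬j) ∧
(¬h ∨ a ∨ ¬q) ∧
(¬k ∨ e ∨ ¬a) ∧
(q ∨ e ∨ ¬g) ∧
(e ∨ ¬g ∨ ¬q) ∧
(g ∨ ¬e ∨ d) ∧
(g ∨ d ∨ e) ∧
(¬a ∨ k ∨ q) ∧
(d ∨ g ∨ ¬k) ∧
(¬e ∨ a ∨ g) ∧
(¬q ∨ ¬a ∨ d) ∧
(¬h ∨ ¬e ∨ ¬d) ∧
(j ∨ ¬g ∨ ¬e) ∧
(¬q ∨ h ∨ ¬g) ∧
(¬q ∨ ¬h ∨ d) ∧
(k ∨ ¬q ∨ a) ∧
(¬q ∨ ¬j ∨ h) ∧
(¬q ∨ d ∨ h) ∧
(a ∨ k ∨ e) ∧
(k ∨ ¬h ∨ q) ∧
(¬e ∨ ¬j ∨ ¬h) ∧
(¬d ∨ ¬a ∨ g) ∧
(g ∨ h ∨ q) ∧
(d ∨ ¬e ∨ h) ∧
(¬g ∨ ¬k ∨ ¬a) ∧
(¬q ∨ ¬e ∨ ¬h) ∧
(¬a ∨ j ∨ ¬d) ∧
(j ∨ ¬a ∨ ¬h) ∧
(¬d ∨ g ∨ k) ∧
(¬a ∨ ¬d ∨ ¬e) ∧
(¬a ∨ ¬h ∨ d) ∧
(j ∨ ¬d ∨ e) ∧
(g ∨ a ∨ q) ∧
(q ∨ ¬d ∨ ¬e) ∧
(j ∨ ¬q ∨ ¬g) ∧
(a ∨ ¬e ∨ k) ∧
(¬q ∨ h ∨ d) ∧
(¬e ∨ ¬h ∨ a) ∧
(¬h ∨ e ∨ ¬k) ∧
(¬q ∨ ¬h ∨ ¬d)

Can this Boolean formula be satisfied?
No

No, the formula is not satisfiable.

No assignment of truth values to the variables can make all 40 clauses true simultaneously.

The formula is UNSAT (unsatisfiable).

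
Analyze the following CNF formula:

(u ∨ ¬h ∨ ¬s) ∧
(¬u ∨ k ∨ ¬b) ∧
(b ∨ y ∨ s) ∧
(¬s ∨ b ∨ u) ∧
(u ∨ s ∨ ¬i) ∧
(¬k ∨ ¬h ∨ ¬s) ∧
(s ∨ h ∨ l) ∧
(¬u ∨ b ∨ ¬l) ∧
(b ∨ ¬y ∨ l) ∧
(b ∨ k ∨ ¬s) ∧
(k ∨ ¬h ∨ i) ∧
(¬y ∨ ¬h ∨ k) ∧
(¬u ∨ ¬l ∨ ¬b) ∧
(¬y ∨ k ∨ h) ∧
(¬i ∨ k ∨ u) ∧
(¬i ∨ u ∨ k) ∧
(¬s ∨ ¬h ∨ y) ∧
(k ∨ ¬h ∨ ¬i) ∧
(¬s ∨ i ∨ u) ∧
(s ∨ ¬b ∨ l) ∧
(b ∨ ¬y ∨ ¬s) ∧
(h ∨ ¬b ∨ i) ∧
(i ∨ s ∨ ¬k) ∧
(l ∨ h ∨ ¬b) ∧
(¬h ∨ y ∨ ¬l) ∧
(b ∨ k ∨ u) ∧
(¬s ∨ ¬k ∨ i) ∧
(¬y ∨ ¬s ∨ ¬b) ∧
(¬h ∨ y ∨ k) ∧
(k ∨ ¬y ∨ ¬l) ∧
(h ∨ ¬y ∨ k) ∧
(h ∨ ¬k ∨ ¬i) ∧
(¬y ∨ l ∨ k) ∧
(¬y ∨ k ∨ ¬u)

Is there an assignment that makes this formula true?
No

No, the formula is not satisfiable.

No assignment of truth values to the variables can make all 34 clauses true simultaneously.

The formula is UNSAT (unsatisfiable).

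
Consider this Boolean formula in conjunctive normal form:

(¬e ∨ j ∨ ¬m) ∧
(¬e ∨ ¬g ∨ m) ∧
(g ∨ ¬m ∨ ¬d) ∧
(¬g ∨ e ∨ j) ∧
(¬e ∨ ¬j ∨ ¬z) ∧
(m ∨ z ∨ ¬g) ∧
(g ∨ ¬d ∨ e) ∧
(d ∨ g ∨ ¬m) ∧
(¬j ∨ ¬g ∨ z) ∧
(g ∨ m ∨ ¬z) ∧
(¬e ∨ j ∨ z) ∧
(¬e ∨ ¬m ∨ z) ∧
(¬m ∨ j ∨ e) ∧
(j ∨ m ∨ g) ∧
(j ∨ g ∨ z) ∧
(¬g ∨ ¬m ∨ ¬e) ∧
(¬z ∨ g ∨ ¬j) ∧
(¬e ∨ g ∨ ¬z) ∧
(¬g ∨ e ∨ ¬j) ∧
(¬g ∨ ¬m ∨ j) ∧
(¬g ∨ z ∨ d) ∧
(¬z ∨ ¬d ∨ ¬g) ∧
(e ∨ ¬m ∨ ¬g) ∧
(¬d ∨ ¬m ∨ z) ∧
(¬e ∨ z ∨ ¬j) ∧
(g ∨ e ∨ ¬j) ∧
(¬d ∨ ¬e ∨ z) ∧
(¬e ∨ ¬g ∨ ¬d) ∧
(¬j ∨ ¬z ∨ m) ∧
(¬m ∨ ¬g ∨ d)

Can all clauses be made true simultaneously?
No

No, the formula is not satisfiable.

No assignment of truth values to the variables can make all 30 clauses true simultaneously.

The formula is UNSAT (unsatisfiable).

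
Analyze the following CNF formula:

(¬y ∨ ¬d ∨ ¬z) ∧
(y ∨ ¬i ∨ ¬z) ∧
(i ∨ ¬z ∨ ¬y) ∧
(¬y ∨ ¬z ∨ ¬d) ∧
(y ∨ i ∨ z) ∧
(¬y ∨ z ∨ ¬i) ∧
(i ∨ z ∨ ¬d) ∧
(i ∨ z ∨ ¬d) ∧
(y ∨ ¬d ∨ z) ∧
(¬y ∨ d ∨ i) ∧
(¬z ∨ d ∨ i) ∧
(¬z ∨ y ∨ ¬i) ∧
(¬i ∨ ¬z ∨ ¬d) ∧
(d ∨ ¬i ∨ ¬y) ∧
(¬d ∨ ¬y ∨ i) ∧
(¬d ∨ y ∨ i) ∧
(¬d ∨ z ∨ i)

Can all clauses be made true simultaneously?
Yes

Yes, the formula is satisfiable.

One satisfying assignment is: d=False, i=True, z=False, y=False

Verification: With this assignment, all 17 clauses evaluate to true.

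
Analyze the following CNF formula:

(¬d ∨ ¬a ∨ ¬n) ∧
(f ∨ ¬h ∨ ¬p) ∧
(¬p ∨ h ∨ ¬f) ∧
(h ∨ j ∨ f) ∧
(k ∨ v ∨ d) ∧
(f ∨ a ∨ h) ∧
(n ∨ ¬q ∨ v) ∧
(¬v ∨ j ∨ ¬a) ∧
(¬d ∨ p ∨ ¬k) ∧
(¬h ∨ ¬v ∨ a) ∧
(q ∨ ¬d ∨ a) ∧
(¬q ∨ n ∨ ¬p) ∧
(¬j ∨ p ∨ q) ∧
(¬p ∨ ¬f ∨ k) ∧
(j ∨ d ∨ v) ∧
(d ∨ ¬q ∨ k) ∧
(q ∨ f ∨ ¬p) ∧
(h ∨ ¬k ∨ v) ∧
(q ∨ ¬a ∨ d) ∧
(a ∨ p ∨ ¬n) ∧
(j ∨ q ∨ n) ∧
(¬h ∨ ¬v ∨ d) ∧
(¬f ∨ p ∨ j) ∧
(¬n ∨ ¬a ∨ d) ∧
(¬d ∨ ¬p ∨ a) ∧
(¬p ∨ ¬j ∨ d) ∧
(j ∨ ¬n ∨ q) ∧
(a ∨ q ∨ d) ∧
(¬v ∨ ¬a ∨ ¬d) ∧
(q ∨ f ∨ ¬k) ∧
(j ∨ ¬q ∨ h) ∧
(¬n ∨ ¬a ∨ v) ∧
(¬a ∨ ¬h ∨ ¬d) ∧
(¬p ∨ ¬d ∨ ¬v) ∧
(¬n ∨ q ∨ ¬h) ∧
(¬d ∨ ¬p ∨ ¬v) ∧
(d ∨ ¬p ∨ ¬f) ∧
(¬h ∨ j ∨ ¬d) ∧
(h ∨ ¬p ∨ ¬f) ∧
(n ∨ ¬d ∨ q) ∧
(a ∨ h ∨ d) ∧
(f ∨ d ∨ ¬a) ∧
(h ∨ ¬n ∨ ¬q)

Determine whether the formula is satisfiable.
Yes

Yes, the formula is satisfiable.

One satisfying assignment is: a=False, f=True, d=True, k=False, q=True, n=False, p=False, v=True, j=True, h=False

Verification: With this assignment, all 43 clauses evaluate to true.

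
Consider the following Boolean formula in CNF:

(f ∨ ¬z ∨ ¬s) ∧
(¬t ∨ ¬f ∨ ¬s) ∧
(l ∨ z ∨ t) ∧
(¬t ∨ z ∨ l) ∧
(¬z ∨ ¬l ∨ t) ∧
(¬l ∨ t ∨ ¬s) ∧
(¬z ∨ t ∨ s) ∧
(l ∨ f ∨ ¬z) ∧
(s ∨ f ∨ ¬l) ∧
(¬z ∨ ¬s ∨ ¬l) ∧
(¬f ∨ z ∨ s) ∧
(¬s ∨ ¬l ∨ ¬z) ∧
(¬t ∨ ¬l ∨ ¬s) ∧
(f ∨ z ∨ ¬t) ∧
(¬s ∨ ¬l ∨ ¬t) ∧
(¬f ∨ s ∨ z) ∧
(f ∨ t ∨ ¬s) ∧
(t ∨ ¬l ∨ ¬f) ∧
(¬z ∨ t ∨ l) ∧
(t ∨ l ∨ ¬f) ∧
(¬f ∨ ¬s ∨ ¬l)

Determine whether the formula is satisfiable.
Yes

Yes, the formula is satisfiable.

One satisfying assignment is: f=True, l=True, z=True, s=False, t=True

Verification: With this assignment, all 21 clauses evaluate to true.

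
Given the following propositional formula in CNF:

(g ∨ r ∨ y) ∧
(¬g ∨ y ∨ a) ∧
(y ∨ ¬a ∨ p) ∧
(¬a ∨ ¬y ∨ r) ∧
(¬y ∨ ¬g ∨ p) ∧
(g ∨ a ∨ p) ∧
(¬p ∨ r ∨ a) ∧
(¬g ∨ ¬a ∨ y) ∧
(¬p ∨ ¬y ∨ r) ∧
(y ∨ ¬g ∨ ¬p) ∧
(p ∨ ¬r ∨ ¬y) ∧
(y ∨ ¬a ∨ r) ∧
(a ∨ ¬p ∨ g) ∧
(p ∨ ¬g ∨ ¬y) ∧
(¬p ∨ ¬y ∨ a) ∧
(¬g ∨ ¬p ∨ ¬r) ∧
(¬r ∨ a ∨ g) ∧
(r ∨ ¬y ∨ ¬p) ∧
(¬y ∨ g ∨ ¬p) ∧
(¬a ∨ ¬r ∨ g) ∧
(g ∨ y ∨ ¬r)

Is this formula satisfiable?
No

No, the formula is not satisfiable.

No assignment of truth values to the variables can make all 21 clauses true simultaneously.

The formula is UNSAT (unsatisfiable).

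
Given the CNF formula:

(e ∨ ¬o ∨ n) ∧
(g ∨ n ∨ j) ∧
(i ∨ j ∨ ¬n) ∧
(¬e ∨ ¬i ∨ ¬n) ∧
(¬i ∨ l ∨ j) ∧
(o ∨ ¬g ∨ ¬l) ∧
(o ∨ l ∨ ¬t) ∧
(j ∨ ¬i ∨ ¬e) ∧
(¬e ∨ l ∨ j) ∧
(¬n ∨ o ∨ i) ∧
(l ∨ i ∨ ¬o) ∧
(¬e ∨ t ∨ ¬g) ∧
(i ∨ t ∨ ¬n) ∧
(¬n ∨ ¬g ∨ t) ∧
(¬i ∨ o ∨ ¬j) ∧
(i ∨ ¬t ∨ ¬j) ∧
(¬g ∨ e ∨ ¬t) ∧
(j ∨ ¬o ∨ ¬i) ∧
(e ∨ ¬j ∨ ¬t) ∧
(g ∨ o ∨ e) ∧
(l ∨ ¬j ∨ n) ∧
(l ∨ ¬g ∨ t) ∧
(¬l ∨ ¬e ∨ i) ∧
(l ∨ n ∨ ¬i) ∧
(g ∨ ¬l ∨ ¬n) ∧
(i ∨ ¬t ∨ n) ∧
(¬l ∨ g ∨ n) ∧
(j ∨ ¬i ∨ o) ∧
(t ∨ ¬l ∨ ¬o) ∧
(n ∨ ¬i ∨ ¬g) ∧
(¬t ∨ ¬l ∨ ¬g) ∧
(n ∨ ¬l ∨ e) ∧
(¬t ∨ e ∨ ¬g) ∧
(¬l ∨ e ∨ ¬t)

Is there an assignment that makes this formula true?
Yes

Yes, the formula is satisfiable.

One satisfying assignment is: t=False, l=False, e=False, j=True, g=False, o=True, n=True, i=True

Verification: With this assignment, all 34 clauses evaluate to true.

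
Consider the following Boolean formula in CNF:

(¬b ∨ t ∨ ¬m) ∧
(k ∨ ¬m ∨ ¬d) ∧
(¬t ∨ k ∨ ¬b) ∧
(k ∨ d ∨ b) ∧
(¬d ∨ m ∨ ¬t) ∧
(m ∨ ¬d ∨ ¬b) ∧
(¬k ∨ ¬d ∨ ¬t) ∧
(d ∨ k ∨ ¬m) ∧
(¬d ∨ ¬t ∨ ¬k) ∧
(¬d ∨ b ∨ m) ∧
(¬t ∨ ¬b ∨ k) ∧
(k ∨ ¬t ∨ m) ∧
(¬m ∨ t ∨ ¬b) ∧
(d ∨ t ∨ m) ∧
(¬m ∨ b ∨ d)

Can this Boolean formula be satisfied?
Yes

Yes, the formula is satisfiable.

One satisfying assignment is: d=True, k=True, b=False, t=False, m=True

Verification: With this assignment, all 15 clauses evaluate to true.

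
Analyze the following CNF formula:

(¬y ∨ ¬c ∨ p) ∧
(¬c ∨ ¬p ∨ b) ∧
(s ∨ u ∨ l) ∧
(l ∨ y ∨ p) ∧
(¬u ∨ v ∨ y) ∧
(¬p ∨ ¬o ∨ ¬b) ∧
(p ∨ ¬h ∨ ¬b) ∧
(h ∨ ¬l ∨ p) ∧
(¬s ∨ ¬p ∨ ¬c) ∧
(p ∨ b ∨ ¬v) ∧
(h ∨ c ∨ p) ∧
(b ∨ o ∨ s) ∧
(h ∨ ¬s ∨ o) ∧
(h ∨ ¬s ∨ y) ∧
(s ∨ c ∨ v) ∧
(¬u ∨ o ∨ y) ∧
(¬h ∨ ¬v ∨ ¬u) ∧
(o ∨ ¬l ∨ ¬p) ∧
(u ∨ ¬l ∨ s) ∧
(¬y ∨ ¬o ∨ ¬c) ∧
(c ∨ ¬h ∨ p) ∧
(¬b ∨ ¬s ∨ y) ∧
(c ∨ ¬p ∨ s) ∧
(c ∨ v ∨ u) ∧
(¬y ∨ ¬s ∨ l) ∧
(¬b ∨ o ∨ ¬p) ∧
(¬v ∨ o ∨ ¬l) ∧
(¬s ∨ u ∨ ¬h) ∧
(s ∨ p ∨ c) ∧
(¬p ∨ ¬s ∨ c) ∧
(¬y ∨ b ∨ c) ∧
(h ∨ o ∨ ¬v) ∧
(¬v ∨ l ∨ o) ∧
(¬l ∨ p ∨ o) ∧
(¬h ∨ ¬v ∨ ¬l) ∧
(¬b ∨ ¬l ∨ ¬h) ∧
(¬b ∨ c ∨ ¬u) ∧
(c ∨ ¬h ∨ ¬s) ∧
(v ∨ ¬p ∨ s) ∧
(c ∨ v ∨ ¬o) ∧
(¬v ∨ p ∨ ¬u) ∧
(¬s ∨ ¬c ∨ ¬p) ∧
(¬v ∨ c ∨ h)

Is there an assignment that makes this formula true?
No

No, the formula is not satisfiable.

No assignment of truth values to the variables can make all 43 clauses true simultaneously.

The formula is UNSAT (unsatisfiable).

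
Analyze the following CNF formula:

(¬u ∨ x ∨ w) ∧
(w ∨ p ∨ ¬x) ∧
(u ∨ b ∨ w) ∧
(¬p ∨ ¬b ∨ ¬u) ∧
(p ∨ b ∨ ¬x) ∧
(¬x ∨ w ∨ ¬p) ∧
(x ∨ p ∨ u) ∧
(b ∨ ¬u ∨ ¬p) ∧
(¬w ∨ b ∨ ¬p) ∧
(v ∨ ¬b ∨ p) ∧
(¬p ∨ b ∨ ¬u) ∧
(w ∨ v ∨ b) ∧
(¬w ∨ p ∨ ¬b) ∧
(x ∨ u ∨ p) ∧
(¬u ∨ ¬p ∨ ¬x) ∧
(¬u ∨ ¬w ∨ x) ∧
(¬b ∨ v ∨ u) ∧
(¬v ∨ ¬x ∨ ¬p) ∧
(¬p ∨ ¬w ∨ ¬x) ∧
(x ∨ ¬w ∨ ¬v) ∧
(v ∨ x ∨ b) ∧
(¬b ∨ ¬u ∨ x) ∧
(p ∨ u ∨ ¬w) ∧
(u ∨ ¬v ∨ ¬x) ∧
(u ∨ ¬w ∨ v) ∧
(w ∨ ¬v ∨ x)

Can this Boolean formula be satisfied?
No

No, the formula is not satisfiable.

No assignment of truth values to the variables can make all 26 clauses true simultaneously.

The formula is UNSAT (unsatisfiable).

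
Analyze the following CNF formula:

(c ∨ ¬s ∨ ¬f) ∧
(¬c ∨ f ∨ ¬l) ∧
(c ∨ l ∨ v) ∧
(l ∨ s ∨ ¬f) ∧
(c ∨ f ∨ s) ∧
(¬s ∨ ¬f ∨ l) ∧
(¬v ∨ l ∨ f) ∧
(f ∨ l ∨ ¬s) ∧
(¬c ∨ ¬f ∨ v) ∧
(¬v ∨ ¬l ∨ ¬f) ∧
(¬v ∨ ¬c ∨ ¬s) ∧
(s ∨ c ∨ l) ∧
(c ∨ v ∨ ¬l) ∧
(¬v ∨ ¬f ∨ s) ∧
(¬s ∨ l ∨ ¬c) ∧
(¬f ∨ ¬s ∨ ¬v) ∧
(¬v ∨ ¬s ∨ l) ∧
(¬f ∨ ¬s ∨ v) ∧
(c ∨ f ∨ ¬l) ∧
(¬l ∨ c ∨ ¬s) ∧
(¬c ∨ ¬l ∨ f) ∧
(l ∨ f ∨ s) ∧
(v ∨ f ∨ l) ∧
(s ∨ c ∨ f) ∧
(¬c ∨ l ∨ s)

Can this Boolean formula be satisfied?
No

No, the formula is not satisfiable.

No assignment of truth values to the variables can make all 25 clauses true simultaneously.

The formula is UNSAT (unsatisfiable).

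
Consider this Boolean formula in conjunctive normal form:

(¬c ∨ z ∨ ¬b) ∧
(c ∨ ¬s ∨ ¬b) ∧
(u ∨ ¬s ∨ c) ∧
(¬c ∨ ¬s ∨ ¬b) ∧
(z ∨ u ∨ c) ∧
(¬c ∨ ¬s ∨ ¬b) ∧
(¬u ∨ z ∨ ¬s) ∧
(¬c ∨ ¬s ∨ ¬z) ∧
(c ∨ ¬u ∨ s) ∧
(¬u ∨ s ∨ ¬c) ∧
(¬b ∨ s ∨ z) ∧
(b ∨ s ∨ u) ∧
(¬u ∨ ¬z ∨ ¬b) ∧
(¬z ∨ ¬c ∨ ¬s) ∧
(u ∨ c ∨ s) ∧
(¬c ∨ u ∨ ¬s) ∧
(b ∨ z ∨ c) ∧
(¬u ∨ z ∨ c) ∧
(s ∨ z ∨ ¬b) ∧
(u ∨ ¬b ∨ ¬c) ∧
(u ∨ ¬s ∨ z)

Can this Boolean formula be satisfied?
Yes

Yes, the formula is satisfiable.

One satisfying assignment is: b=False, c=False, z=True, s=True, u=True

Verification: With this assignment, all 21 clauses evaluate to true.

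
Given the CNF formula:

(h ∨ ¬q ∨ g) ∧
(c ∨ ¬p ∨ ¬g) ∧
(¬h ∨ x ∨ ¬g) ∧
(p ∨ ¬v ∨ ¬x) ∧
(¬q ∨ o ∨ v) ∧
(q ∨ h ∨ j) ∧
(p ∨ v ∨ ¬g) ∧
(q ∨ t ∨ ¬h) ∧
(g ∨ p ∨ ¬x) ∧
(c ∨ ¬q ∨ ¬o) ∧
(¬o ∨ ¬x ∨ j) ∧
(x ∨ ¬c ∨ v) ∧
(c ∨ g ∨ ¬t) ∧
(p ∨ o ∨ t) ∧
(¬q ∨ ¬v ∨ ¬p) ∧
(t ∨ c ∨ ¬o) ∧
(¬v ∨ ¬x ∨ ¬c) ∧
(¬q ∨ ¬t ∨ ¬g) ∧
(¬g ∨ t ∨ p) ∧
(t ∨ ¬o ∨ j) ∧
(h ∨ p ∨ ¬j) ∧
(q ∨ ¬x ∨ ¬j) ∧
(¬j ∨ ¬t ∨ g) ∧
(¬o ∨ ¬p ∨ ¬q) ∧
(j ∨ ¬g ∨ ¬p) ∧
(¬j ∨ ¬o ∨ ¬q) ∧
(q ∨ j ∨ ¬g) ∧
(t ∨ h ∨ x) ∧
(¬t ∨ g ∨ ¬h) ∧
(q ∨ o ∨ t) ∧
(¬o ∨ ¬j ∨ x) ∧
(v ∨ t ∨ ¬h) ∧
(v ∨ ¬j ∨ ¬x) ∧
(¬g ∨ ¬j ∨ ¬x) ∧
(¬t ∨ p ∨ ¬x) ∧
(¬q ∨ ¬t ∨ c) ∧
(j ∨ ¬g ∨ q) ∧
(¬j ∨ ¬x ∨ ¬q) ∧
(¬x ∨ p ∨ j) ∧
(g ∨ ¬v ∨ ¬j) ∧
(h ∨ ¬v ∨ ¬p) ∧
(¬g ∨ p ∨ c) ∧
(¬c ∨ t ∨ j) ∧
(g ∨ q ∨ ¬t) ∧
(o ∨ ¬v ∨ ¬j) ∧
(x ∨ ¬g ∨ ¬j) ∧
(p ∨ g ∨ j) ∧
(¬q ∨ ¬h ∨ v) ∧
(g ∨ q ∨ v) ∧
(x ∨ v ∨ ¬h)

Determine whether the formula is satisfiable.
No

No, the formula is not satisfiable.

No assignment of truth values to the variables can make all 50 clauses true simultaneously.

The formula is UNSAT (unsatisfiable).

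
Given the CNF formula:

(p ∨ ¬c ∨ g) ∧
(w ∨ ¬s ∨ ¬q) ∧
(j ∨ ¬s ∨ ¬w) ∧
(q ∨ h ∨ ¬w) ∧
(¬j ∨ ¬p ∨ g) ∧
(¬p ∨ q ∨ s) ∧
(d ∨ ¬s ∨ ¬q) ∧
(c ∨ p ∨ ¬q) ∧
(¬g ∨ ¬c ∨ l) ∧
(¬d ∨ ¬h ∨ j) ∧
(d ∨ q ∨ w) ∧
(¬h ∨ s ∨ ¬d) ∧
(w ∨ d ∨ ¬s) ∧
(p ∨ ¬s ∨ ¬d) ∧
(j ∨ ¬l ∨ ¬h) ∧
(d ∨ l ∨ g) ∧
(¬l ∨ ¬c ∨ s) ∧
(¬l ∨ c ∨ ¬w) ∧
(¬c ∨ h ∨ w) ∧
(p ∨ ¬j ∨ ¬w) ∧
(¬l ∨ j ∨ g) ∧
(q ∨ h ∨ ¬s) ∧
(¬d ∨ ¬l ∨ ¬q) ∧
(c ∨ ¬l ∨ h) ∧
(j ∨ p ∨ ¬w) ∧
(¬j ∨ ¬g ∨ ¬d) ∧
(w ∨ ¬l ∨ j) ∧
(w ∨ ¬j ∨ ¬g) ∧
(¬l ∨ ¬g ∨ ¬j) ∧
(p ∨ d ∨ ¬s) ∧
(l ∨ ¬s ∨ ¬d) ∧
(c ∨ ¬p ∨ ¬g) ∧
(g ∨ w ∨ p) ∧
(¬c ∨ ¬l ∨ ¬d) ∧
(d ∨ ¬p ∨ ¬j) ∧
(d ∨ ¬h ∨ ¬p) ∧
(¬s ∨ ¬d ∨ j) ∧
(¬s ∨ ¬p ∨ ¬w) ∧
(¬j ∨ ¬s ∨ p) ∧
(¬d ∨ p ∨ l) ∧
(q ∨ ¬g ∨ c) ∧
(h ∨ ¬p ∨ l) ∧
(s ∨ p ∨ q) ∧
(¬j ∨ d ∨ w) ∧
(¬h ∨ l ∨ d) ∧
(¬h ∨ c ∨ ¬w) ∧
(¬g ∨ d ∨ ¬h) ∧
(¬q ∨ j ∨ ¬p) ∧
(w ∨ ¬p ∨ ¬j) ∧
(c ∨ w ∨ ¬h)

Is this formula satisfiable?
No

No, the formula is not satisfiable.

No assignment of truth values to the variables can make all 50 clauses true simultaneously.

The formula is UNSAT (unsatisfiable).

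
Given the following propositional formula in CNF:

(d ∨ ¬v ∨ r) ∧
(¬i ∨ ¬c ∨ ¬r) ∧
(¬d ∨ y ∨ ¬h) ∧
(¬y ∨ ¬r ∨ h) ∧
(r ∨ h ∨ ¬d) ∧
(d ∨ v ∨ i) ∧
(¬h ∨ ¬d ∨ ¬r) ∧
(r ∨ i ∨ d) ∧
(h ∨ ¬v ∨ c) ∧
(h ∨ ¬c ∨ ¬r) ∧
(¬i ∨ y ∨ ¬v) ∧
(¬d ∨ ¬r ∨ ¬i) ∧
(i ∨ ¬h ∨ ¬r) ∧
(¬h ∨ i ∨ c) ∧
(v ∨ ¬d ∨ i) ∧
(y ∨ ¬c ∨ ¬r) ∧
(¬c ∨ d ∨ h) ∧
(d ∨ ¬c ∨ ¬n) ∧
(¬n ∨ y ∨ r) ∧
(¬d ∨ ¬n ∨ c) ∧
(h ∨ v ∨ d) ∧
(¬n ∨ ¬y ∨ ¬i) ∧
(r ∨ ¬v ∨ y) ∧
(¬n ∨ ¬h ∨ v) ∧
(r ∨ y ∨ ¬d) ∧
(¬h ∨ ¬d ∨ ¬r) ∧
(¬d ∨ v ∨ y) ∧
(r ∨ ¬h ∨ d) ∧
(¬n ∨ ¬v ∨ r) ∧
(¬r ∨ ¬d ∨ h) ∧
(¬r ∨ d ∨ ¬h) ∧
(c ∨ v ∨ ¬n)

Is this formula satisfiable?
Yes

Yes, the formula is satisfiable.

One satisfying assignment is: h=True, i=False, y=True, r=False, n=False, c=True, d=True, v=True

Verification: With this assignment, all 32 clauses evaluate to true.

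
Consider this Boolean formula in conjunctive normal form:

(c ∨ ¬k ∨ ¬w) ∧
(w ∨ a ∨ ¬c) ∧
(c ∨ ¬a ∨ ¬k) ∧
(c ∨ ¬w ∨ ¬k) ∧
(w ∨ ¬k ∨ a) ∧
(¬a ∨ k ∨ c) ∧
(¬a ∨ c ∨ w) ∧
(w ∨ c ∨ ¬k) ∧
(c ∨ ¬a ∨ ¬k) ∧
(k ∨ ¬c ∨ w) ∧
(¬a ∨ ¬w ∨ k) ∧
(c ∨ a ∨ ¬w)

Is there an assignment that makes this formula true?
Yes

Yes, the formula is satisfiable.

One satisfying assignment is: w=False, a=False, c=False, k=False

Verification: With this assignment, all 12 clauses evaluate to true.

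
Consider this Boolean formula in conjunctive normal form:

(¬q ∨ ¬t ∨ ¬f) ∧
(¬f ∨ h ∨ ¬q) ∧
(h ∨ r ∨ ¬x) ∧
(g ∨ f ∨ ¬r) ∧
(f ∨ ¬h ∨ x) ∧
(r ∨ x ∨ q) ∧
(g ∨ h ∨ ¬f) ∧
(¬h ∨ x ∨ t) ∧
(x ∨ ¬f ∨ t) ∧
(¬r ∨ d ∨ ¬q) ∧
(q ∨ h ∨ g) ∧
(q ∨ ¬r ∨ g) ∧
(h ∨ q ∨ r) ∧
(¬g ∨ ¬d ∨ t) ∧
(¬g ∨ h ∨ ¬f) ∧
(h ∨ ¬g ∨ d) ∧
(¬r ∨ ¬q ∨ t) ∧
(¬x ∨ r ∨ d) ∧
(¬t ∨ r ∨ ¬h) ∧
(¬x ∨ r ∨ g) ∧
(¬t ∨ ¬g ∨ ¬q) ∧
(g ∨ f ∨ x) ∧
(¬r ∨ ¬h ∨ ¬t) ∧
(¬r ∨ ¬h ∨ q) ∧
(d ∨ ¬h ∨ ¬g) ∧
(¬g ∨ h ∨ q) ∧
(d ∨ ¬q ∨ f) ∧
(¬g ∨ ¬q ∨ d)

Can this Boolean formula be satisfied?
No

No, the formula is not satisfiable.

No assignment of truth values to the variables can make all 28 clauses true simultaneously.

The formula is UNSAT (unsatisfiable).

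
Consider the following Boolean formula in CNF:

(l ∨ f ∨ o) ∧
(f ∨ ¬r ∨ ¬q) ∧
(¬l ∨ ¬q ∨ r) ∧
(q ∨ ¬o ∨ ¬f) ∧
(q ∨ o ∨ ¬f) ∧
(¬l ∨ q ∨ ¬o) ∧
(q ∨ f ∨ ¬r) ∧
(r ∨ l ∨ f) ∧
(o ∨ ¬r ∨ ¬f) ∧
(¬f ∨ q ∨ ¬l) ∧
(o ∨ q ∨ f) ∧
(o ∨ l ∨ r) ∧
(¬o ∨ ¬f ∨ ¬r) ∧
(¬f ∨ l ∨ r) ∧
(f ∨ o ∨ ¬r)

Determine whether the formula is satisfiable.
No

No, the formula is not satisfiable.

No assignment of truth values to the variables can make all 15 clauses true simultaneously.

The formula is UNSAT (unsatisfiable).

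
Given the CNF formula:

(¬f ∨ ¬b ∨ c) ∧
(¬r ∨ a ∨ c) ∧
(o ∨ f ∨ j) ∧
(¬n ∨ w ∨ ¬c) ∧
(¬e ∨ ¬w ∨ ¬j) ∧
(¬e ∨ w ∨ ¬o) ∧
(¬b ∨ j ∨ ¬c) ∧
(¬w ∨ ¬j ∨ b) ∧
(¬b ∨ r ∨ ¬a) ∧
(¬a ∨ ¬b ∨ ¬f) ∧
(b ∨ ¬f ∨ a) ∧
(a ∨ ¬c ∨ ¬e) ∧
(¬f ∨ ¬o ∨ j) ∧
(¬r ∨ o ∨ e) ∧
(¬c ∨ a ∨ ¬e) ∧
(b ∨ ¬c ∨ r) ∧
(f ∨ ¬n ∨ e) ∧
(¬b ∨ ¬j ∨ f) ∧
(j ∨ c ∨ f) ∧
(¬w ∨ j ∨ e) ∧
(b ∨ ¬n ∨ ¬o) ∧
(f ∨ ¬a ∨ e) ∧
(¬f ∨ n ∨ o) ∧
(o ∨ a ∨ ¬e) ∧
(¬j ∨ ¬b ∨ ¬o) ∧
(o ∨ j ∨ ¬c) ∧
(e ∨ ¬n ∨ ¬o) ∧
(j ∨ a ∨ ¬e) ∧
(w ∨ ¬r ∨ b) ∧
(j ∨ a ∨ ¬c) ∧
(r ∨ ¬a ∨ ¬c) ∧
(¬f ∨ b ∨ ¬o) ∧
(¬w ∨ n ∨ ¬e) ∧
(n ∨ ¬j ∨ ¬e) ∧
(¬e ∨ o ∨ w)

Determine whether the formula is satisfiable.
Yes

Yes, the formula is satisfiable.

One satisfying assignment is: f=False, o=True, r=False, b=False, n=False, j=True, e=False, c=False, w=False, a=False

Verification: With this assignment, all 35 clauses evaluate to true.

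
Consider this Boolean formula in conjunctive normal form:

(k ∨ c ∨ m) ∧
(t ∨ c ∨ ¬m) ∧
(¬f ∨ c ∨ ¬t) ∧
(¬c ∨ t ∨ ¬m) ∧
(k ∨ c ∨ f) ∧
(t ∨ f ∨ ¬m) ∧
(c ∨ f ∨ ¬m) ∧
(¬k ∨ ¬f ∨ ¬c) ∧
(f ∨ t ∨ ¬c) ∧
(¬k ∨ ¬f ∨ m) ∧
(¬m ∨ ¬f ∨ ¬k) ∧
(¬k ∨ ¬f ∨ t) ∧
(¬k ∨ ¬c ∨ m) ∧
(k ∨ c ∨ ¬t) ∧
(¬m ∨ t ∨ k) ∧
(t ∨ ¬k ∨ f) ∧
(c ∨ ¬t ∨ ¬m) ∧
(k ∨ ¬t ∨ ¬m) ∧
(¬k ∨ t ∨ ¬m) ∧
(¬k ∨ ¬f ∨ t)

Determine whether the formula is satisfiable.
Yes

Yes, the formula is satisfiable.

One satisfying assignment is: k=False, c=True, f=False, m=False, t=True

Verification: With this assignment, all 20 clauses evaluate to true.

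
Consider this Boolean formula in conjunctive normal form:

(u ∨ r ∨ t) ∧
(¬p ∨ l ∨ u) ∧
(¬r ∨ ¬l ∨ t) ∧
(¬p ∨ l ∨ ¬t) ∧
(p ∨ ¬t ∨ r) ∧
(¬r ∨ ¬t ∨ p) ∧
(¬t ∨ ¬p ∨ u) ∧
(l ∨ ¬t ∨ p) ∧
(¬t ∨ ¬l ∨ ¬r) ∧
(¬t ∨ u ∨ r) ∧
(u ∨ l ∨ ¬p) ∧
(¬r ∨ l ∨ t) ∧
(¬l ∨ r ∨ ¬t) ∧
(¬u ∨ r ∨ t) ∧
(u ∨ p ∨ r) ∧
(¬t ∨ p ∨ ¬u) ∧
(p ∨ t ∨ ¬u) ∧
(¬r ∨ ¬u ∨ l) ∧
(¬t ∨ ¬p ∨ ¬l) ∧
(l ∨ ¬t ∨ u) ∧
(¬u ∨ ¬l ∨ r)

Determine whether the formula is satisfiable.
No

No, the formula is not satisfiable.

No assignment of truth values to the variables can make all 21 clauses true simultaneously.

The formula is UNSAT (unsatisfiable).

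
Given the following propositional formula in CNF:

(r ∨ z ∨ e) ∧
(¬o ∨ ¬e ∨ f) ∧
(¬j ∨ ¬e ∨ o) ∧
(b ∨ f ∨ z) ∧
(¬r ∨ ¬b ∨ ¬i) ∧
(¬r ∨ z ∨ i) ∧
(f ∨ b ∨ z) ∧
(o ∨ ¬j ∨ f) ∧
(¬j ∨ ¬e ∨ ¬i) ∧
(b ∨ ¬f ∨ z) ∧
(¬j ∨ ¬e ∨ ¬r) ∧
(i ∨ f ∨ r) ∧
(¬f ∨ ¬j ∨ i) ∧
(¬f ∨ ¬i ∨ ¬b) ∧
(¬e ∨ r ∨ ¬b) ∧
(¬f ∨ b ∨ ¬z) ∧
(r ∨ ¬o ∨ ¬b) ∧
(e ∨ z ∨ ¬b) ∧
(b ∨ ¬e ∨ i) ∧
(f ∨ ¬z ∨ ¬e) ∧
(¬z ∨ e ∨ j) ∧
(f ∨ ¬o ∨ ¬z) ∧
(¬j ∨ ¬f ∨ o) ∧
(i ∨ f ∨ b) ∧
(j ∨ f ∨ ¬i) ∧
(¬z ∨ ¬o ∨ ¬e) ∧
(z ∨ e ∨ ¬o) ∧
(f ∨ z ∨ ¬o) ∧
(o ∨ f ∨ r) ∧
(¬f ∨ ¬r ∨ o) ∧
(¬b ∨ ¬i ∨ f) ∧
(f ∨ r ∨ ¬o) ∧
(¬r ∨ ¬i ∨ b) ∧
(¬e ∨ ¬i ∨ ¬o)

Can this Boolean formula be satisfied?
No

No, the formula is not satisfiable.

No assignment of truth values to the variables can make all 34 clauses true simultaneously.

The formula is UNSAT (unsatisfiable).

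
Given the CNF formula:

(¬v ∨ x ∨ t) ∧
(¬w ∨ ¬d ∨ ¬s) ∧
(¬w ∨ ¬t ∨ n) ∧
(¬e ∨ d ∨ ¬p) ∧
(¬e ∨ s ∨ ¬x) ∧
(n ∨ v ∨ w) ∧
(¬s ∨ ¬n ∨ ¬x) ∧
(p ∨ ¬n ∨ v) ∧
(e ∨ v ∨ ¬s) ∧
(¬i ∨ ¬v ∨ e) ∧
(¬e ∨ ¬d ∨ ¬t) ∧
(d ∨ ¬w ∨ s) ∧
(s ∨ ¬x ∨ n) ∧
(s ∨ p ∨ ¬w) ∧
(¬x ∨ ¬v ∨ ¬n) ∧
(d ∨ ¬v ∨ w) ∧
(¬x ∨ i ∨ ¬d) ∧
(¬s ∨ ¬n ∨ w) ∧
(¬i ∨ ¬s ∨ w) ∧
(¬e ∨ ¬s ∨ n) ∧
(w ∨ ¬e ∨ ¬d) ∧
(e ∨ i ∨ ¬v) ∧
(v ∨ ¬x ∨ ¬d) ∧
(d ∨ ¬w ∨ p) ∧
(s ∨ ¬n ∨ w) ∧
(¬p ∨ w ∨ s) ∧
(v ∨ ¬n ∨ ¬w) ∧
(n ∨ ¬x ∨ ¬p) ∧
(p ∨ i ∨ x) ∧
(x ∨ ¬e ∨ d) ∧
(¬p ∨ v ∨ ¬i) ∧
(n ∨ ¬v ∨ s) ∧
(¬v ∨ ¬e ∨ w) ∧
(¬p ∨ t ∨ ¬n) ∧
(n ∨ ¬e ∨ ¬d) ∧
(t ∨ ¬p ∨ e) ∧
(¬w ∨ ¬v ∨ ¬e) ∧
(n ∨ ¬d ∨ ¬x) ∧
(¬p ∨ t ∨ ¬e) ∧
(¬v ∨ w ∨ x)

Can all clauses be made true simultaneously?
No

No, the formula is not satisfiable.

No assignment of truth values to the variables can make all 40 clauses true simultaneously.

The formula is UNSAT (unsatisfiable).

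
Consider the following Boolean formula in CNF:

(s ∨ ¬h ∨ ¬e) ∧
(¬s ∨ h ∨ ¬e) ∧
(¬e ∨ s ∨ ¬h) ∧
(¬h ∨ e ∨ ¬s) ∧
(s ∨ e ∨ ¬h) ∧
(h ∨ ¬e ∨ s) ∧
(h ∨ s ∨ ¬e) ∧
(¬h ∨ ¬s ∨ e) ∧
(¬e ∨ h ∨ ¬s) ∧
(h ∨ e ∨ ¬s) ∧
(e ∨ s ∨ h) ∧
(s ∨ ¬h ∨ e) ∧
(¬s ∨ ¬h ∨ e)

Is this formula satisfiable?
Yes

Yes, the formula is satisfiable.

One satisfying assignment is: s=True, e=True, h=True

Verification: With this assignment, all 13 clauses evaluate to true.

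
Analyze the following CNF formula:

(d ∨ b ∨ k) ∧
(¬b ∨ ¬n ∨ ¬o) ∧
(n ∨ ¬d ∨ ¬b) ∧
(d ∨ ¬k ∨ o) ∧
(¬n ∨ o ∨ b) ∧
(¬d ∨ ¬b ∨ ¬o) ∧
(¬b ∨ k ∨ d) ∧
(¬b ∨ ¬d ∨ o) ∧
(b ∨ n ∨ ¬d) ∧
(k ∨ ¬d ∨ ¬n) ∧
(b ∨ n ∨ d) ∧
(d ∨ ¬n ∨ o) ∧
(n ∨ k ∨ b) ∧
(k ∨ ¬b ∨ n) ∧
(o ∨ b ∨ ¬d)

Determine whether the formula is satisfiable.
Yes

Yes, the formula is satisfiable.

One satisfying assignment is: b=False, k=True, d=False, o=True, n=True

Verification: With this assignment, all 15 clauses evaluate to true.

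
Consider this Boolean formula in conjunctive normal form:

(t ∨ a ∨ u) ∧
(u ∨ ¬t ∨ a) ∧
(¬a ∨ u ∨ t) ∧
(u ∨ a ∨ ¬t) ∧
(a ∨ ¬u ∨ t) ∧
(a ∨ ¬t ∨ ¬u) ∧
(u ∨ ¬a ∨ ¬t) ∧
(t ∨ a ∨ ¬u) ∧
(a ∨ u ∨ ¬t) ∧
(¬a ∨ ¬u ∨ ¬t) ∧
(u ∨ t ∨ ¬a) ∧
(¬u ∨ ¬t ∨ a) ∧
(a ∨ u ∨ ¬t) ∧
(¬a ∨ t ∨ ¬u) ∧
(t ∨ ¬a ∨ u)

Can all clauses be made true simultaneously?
No

No, the formula is not satisfiable.

No assignment of truth values to the variables can make all 15 clauses true simultaneously.

The formula is UNSAT (unsatisfiable).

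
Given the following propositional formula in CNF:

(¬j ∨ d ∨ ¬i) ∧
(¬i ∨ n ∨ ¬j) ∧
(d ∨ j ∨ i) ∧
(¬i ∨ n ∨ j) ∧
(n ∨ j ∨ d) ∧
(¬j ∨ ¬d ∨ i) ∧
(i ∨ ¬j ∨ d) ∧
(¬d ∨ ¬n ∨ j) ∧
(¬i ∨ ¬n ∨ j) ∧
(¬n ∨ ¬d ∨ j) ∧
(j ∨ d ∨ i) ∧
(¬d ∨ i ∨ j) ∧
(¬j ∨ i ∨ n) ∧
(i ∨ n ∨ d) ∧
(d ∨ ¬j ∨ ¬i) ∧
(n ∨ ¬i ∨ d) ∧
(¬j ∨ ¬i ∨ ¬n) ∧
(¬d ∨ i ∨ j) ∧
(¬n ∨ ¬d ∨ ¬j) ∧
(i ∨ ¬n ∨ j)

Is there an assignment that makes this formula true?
No

No, the formula is not satisfiable.

No assignment of truth values to the variables can make all 20 clauses true simultaneously.

The formula is UNSAT (unsatisfiable).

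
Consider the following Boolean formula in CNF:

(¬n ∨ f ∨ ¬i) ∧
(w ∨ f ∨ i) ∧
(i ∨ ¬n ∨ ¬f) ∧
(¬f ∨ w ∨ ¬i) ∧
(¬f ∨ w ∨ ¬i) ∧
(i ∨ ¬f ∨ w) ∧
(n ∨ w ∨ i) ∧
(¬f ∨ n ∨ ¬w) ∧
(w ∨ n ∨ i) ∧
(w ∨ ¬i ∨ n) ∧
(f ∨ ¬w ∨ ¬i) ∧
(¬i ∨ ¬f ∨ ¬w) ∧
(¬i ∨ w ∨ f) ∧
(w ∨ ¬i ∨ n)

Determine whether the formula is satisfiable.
Yes

Yes, the formula is satisfiable.

One satisfying assignment is: f=False, n=True, i=False, w=True

Verification: With this assignment, all 14 clauses evaluate to true.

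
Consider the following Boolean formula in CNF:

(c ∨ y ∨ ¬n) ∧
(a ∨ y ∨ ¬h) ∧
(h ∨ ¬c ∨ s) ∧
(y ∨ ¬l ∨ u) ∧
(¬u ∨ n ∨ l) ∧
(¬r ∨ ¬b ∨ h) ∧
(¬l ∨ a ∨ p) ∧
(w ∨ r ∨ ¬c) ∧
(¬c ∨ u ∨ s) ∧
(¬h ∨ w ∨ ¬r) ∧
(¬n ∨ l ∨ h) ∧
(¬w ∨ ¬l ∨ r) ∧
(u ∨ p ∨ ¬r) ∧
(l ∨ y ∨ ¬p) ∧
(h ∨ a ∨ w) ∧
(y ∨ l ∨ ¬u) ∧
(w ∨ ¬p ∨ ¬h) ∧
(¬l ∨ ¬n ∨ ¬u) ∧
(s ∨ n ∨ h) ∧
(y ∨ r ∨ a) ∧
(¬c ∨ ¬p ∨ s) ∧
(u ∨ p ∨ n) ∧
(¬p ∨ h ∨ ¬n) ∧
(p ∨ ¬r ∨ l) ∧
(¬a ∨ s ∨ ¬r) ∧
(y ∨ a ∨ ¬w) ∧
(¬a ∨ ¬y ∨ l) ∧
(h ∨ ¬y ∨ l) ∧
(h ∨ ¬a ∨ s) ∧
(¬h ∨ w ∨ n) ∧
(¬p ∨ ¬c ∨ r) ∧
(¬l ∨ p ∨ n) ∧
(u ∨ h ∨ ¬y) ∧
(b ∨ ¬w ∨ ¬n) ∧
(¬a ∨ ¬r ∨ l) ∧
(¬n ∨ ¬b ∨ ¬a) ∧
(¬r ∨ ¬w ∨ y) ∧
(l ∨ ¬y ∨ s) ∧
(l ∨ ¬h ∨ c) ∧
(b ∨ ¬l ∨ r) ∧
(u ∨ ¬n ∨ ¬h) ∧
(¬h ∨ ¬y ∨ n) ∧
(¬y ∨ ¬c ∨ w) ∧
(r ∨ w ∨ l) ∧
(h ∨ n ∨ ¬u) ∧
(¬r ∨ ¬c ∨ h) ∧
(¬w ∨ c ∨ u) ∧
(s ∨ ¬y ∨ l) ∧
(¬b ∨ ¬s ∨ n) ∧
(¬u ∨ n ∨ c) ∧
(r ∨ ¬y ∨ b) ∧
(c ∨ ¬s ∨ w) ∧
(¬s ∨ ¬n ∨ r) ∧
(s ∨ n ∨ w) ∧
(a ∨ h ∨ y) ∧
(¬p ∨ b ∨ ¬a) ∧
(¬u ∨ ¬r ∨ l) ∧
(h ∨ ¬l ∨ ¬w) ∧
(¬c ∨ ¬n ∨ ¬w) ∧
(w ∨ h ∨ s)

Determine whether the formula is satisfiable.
No

No, the formula is not satisfiable.

No assignment of truth values to the variables can make all 60 clauses true simultaneously.

The formula is UNSAT (unsatisfiable).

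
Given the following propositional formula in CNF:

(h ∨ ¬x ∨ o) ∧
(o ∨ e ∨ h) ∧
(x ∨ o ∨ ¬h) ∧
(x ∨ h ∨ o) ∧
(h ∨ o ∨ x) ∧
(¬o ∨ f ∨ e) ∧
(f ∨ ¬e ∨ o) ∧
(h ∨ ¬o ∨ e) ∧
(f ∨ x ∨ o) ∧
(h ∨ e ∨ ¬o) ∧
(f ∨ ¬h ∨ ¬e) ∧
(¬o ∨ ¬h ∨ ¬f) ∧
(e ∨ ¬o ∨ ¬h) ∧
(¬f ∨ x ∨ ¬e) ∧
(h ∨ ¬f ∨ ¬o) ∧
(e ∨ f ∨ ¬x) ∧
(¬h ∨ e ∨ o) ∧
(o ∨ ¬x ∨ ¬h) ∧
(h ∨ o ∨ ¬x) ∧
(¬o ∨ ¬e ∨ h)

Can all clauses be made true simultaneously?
No

No, the formula is not satisfiable.

No assignment of truth values to the variables can make all 20 clauses true simultaneously.

The formula is UNSAT (unsatisfiable).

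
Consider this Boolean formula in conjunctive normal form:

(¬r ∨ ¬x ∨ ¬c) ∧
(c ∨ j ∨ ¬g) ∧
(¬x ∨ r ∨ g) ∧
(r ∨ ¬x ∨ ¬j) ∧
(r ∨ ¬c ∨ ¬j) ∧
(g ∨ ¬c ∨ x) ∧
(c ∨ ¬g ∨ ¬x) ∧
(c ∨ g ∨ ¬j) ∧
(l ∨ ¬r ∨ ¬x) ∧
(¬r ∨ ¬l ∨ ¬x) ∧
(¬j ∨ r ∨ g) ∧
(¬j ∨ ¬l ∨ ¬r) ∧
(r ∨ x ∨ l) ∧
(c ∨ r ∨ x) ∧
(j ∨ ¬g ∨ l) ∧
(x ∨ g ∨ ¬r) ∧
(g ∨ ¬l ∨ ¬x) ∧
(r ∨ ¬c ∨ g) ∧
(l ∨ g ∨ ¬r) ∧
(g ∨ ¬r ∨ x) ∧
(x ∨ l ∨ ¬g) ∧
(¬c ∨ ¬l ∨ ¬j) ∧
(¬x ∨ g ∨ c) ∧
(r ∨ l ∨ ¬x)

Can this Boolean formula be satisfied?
Yes

Yes, the formula is satisfiable.

One satisfying assignment is: j=False, l=True, c=True, g=True, x=False, r=True

Verification: With this assignment, all 24 clauses evaluate to true.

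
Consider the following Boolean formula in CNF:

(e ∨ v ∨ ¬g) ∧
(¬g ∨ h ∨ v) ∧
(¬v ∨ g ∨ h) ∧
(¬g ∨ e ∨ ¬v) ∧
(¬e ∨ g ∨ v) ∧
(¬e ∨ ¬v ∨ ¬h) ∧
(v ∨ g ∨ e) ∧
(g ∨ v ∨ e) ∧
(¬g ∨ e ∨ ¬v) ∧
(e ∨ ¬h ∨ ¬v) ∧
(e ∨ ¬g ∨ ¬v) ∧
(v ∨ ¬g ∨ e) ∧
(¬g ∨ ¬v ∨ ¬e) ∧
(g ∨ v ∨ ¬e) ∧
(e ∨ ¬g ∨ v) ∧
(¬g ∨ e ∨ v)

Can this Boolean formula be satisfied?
Yes

Yes, the formula is satisfiable.

One satisfying assignment is: g=True, h=True, e=True, v=False

Verification: With this assignment, all 16 clauses evaluate to true.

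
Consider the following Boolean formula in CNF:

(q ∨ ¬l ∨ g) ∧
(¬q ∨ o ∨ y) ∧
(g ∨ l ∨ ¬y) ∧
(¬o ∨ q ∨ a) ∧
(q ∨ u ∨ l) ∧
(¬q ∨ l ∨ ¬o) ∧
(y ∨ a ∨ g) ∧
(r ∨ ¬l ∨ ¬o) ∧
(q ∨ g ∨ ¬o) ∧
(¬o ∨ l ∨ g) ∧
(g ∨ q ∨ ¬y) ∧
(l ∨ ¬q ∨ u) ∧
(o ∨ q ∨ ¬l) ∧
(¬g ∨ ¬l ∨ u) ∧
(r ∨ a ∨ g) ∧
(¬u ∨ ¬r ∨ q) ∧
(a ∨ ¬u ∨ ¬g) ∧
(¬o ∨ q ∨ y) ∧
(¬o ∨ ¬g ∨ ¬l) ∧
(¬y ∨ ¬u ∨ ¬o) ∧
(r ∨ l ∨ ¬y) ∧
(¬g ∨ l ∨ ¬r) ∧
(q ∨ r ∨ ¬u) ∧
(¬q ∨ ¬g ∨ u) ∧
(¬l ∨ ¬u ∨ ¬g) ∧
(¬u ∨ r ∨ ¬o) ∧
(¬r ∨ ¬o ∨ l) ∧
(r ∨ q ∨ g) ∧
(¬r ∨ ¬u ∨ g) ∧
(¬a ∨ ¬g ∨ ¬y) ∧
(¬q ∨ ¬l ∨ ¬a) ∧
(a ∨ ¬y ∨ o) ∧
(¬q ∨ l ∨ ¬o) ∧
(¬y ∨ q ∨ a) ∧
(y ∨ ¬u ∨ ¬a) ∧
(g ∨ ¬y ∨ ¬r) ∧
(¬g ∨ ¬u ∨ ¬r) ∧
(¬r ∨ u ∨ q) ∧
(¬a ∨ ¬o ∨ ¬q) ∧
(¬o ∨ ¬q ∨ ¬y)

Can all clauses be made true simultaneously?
No

No, the formula is not satisfiable.

No assignment of truth values to the variables can make all 40 clauses true simultaneously.

The formula is UNSAT (unsatisfiable).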